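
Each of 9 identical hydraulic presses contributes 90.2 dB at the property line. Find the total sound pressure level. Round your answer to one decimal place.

L_total = L₁ + 10·log₁₀ N for N identical incoherent sources.
L_total = 90.2 + 10·log₁₀(9) = 90.2 + 9.542 = 99.74 dB.

99.7 dB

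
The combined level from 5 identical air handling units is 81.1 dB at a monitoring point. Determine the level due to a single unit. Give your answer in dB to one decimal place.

74.1 dB

5 equal contributions raise the level by 10·log₁₀ 5 = 6.990 dB, so each unit alone gives 81.1 − 6.990.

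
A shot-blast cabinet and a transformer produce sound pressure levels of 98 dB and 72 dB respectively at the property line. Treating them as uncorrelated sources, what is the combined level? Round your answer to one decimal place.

98.0 dB

Incoherent sources combine by intensity addition: L_total = 10·log₁₀(Σ 10^(L_i/10)).
Σ 10^(L/10) = 10^(98/10) + 10^(72/10) = 6.325e+09.
L_total = 10·log₁₀(6.325e+09) = 98.01 dB.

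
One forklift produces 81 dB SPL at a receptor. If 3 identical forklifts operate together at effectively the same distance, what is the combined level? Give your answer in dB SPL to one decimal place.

85.8 dB SPL

N identical incoherent sources raise the level by 10·log₁₀ N.
L_total = 81 + 10·log₁₀(3) = 81 + 4.771 = 85.77 dB SPL.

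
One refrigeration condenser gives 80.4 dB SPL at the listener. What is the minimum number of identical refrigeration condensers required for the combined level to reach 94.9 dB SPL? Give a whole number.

Need L₁ + 10·log₁₀ N ≥ 94.9, i.e. log₁₀ N ≥ 1.45.
N ≥ 10^(14.5/10) = 28.184, so N = 29.

29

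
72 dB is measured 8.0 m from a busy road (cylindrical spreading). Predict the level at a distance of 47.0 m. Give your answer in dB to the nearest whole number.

Cylindrical spreading from a line source gives a 10·log₁₀(r₂/r₁) drop.
L₂ = 72 − 10·log₁₀(47.0/8.0) = 72 − 7.690 = 64.31 dB.

64 dB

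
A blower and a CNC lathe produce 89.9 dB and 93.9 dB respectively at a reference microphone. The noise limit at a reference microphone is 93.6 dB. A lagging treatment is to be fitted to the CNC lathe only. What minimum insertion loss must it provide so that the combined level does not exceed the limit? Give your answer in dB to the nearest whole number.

Fixed contribution from the other source: Σ 10^(L/10) = 10^(89.9/10) = 9.772e+08 (89.90 dB).
To meet 93.6 dB overall, the treated CNC lathe may contribute at most 10^(93.6/10) − 9.772e+08 = 1.314e+09, i.e. 91.18 dB.
So the CNC lathe must be reduced from 93.9 to 91.18 dB: IL = 2.72 dB.

3 dB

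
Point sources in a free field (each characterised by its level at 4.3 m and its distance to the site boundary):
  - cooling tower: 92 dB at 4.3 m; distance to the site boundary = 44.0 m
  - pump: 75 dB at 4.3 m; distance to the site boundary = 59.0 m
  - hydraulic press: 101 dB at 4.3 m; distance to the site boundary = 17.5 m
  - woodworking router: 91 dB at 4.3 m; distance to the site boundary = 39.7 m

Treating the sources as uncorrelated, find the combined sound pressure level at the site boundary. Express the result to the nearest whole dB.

Apply inverse-square spreading to bring every level to the receiver, then sum 10^(L/10).
cooling tower: 92 − 20·log₁₀(44.0/4.3) = 92 − 20.20 = 71.80 dB.
pump: 75 − 20·log₁₀(59.0/4.3) = 75 − 22.75 = 52.25 dB.
hydraulic press: 101 − 20·log₁₀(17.5/4.3) = 101 − 12.19 = 88.81 dB.
woodworking router: 91 − 20·log₁₀(39.7/4.3) = 91 − 19.31 = 71.69 dB.
Σ 10^(L/10) = 7.902e+08 → L_total = 10·log₁₀(7.902e+08) = 88.98 dB.

89 dB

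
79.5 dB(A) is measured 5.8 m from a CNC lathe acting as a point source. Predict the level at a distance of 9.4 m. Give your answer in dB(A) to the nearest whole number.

75 dB(A)

Point-source attenuation: ΔL = 20·log₁₀(r₂/r₁) = 20·log₁₀(9.4/5.8) = 4.194 dB.
L₂ = 79.5 − 20·log₁₀(9.4/5.8) = 79.5 − 4.194 = 75.31 dB(A).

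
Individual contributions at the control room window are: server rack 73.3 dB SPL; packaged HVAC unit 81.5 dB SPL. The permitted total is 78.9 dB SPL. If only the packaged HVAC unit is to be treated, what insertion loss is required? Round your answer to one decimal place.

The untreated sources together contribute 10^(73.3/10) = 2.138e+07, i.e. 73.30 dB SPL.
The limit corresponds to 10^(78.9/10) = 7.762e+07; subtracting the fixed part leaves 5.625e+07 for the packaged HVAC unit, i.e. 77.50 dB SPL.
Required insertion loss = 81.5 − 77.50 = 4.00 dB.

4.0 dB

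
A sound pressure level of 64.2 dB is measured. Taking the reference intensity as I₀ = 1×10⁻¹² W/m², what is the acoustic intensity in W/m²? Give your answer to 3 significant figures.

2.63e-06 W/m²

I/I₀ = 10^(64.2/10) = 2.63e+06, so I = 2.63e+06 × 10⁻¹² W/m².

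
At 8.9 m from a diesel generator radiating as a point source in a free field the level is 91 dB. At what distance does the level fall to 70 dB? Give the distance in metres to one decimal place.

The 21.0 dB drop corresponds to a distance ratio of 10^(21.0/20) for a point source.
r₂ = 8.9·10^((91−70)/20) = 8.9·10^(21.0/20) = 99.86 m.

99.9 m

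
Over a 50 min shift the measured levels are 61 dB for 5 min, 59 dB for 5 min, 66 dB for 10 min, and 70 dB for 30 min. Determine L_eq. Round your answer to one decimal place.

The energy average is taken in the linear domain: L_eq = 10·log₁₀[(Σ tᵢ·10^(Lᵢ/10))/T], T = 50 min.
Σ tᵢ·10^(Lᵢ/10) = 5·10^(61/10) + 5·10^(59/10) + 10·10^(66/10) + 30·10^(70/10) = 3.501e+08.
L_eq = 10·log₁₀(3.501e+08/50) = 68.45 dB.

68.5 dB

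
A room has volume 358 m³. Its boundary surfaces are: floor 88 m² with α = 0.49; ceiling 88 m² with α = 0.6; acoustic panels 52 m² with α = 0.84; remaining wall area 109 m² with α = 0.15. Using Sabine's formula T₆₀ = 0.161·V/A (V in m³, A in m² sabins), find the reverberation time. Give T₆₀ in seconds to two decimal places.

A = Σ Sᵢαᵢ = 88·0.49 + 88·0.6 + 52·0.84 + 109·0.15 = 155.95 m².
T₆₀ = 0.161 × 358 / 155.95 = 0.370 s.

0.37 s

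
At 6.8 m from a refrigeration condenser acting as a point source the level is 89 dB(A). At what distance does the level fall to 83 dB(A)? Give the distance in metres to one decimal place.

13.6 m

The 6.0 dB drop corresponds to a distance ratio of 10^(6.0/20) for a point source.
r₂ = 6.8·10^((89−83)/20) = 6.8·10^(6.0/20) = 13.57 m.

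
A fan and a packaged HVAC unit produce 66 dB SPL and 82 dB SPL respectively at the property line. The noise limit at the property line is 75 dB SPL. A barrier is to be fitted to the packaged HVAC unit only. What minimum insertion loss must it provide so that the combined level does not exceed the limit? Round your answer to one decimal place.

7.6 dB

The untreated sources together contribute 10^(66/10) = 3.981e+06, i.e. 66.00 dB SPL.
To meet 75 dB SPL overall, the treated packaged HVAC unit may contribute at most 10^(75/10) − 3.981e+06 = 2.764e+07, i.e. 74.42 dB SPL.
Required insertion loss = 82 − 74.42 = 7.58 dB.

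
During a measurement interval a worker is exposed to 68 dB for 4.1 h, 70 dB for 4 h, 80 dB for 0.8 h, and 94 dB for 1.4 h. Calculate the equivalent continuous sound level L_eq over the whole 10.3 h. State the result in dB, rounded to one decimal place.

L_eq = 10·log₁₀[(1/T)·Σ tᵢ·10^(Lᵢ/10)] with T = 10.3 h.
Σ tᵢ·10^(Lᵢ/10) = 4.1·10^(68/10) + 4·10^(70/10) + 0.8·10^(80/10) + 1.4·10^(94/10) = 3.663e+09.
L_eq = 10·log₁₀(3.663e+09/10.3) = 85.51 dB.

85.5 dB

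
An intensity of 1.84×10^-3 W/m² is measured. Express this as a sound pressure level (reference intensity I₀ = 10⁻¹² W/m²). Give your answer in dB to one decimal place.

92.6 dB

I/I₀ = 1.84×10^-3/10⁻¹² = 1.84×10^9, and L = 10·log₁₀(I/I₀).
L = 10·(0.2648 + 9) = 92.65 dB.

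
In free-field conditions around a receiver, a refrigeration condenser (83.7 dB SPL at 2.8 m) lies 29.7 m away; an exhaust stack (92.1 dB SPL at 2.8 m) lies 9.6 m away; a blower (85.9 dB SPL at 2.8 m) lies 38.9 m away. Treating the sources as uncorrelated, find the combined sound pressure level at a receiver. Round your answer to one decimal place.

81.5 dB SPL

Propagate each source to the receiver with L = L_ref − 20·log₁₀(r/r_ref), then add intensities.
refrigeration condenser: 83.7 − 20·log₁₀(29.7/2.8) = 83.7 − 20.51 = 63.19 dB SPL.
exhaust stack: 92.1 − 20·log₁₀(9.6/2.8) = 92.1 − 10.70 = 81.40 dB SPL.
blower: 85.9 − 20·log₁₀(38.9/2.8) = 85.9 − 22.86 = 63.04 dB SPL.
Σ 10^(L/10) = 1.421e+08 → L_total = 10·log₁₀(1.421e+08) = 81.52 dB SPL.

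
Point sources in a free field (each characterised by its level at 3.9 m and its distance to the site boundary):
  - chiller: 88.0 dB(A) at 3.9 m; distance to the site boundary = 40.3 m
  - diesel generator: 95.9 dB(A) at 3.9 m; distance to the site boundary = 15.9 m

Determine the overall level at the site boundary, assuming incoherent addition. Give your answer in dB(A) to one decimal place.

Apply inverse-square spreading to bring every level to the receiver, then sum 10^(L/10).
chiller: 88.0 − 20·log₁₀(40.3/3.9) = 88.0 − 20.28 = 67.72 dB(A).
diesel generator: 95.9 − 20·log₁₀(15.9/3.9) = 95.9 − 12.21 = 83.69 dB(A).
Σ 10^(L/10) = 2.400e+08 → L_total = 10·log₁₀(2.400e+08) = 83.80 dB(A).

83.8 dB(A)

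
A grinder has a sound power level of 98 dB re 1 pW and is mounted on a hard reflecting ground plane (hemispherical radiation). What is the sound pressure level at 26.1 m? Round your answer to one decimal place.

61.7 dB

Free-field hemispherical radiation: L_p = L_w − 10·log₁₀(2π·r²), r = 26.1 m.
2π·r² = 4280 m², 10·log₁₀ of that is 36.315 dB.
L_p = 98 − 36.315 = 61.69 dB.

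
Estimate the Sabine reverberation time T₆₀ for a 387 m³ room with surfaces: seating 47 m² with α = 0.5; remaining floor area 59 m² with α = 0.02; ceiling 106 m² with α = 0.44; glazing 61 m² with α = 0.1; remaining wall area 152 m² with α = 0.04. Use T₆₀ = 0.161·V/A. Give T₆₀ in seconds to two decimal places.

0.75 s

Total absorption A = 47·0.5 + 59·0.02 + 106·0.44 + 61·0.1 + 152·0.04 = 83.50 m² sabins.
T₆₀ = 0.161 × 387 / 83.50 = 0.746 s.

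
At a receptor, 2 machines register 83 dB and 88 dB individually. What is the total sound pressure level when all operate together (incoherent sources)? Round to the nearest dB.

For uncorrelated sources the intensities add, so convert each level to linear form, sum, and take 10·log₁₀ of the total.
Σ 10^(L/10) = 10^(83/10) + 10^(88/10) = 8.305e+08.
L_total = 10·log₁₀(8.305e+08) = 89.19 dB.

89 dB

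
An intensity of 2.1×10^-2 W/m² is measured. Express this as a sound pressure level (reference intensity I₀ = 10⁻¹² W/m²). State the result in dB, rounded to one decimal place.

103.2 dB

Dividing by I₀ shifts the exponent by 12: I/I₀ = 2.1×10^10.
L = 10·(0.3222 + 10) = 103.22 dB.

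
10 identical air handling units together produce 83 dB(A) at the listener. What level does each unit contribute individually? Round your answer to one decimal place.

73.0 dB(A)

10 equal contributions raise the level by 10·log₁₀ 10 = 10.000 dB, so each unit alone gives 83 − 10.000.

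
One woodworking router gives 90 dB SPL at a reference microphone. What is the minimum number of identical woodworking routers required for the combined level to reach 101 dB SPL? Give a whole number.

The shortfall is 101 − 90 = 11.0 dB, and N units add 10·log₁₀ N, so need 10·log₁₀ N ≥ 11.0.
N ≥ 10^(11.0/10) = 12.589, so N = 13.

13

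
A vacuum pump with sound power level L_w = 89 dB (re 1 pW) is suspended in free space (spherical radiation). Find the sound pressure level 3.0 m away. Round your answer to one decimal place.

68.5 dB

The power spreads over a sphere of area 4π·r², so L_p = L_w − 10·log₁₀(4π·r²).
4π·r² = 113.1 m², 10·log₁₀ of that is 20.535 dB.
L_p = 89 − 20.535 = 68.47 dB.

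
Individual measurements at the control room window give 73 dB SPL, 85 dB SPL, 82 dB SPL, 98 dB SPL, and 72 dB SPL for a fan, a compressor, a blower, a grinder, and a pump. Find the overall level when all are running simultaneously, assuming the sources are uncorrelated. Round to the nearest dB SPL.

For uncorrelated sources the intensities add, so convert each level to linear form, sum, and take 10·log₁₀ of the total.
Σ 10^(L/10) = 10^(73/10) + 10^(85/10) + 10^(82/10) + 10^(98/10) + 10^(72/10) = 6.820e+09.
L_total = 10·log₁₀(6.820e+09) = 98.34 dB SPL.

98 dB SPL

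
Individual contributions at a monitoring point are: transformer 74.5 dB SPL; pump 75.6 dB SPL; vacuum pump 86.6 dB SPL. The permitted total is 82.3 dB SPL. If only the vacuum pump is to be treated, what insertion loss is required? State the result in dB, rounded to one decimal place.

6.4 dB

The untreated sources together contribute 10^(74.5/10) + 10^(75.6/10) = 6.449e+07, i.e. 78.10 dB SPL.
To meet 82.3 dB SPL overall, the treated vacuum pump may contribute at most 10^(82.3/10) − 6.449e+07 = 1.053e+08, i.e. 80.23 dB SPL.
Required insertion loss = 86.6 − 80.23 = 6.37 dB.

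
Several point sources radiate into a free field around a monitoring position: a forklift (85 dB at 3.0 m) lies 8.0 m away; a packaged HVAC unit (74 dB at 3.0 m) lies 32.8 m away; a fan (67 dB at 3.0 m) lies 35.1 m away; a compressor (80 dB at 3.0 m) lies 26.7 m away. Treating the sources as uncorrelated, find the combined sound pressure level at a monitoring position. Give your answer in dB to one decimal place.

76.6 dB

Apply inverse-square spreading to bring every level to the receiver, then sum 10^(L/10).
forklift: 85 − 20·log₁₀(8.0/3.0) = 85 − 8.52 = 76.48 dB.
packaged HVAC unit: 74 − 20·log₁₀(32.8/3.0) = 74 − 20.78 = 53.22 dB.
fan: 67 − 20·log₁₀(35.1/3.0) = 67 − 21.36 = 45.64 dB.
compressor: 80 − 20·log₁₀(26.7/3.0) = 80 − 18.99 = 61.01 dB.
Σ 10^(L/10) = 4.598e+07 → L_total = 10·log₁₀(4.598e+07) = 76.63 dB.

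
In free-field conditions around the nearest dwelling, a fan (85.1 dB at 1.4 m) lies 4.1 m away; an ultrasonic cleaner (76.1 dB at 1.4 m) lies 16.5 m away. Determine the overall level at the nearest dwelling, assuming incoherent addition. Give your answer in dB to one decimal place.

75.8 dB

Apply inverse-square spreading to bring every level to the receiver, then sum 10^(L/10).
fan: 85.1 − 20·log₁₀(4.1/1.4) = 85.1 − 9.33 = 75.77 dB.
ultrasonic cleaner: 76.1 − 20·log₁₀(16.5/1.4) = 76.1 − 21.43 = 54.67 dB.
Σ 10^(L/10) = 3.802e+07 → L_total = 10·log₁₀(3.802e+07) = 75.80 dB.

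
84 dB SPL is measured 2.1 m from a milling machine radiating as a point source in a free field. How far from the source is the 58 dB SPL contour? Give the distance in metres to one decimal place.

For a point source L₁ − L₂ = 20·log₁₀(r₂/r₁), so r₂ = r₁·10^((L₁−L₂)/20).
r₂ = 2.1·10^((84−58)/20) = 2.1·10^(26.0/20) = 41.90 m.

41.9 m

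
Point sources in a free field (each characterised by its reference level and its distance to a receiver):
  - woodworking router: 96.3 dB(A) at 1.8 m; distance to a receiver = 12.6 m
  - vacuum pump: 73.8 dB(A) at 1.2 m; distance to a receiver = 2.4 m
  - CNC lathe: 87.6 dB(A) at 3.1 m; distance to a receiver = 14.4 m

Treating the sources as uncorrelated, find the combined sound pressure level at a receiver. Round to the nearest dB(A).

81 dB(A)

First find each source's level at the receiver (point-source: −20·log₁₀(r/r_ref)), then combine on an intensity basis.
woodworking router: 96.3 − 20·log₁₀(12.6/1.8) = 96.3 − 16.90 = 79.40 dB(A).
vacuum pump: 73.8 − 20·log₁₀(2.4/1.2) = 73.8 − 6.02 = 67.78 dB(A).
CNC lathe: 87.6 − 20·log₁₀(14.4/3.1) = 87.6 − 13.34 = 74.26 dB(A).
Σ 10^(L/10) = 1.197e+08 → L_total = 10·log₁₀(1.197e+08) = 80.78 dB(A).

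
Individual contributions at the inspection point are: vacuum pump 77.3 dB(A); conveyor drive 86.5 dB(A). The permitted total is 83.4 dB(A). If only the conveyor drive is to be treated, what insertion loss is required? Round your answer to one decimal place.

4.3 dB

Fixed contribution from the other source: Σ 10^(L/10) = 10^(77.3/10) = 5.370e+07 (77.30 dB(A)).
The limit corresponds to 10^(83.4/10) = 2.188e+08; subtracting the fixed part leaves 1.651e+08 for the conveyor drive, i.e. 82.18 dB(A).
So the conveyor drive must be reduced from 86.5 to 82.18 dB(A): IL = 4.32 dB.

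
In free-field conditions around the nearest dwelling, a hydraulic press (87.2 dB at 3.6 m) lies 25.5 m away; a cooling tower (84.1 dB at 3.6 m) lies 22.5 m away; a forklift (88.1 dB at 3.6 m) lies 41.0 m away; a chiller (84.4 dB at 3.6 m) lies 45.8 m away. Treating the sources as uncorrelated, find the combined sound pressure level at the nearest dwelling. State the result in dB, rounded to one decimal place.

73.8 dB

Propagate each source to the receiver with L = L_ref − 20·log₁₀(r/r_ref), then add intensities.
hydraulic press: 87.2 − 20·log₁₀(25.5/3.6) = 87.2 − 17.00 = 70.20 dB.
cooling tower: 84.1 − 20·log₁₀(22.5/3.6) = 84.1 − 15.92 = 68.18 dB.
forklift: 88.1 − 20·log₁₀(41.0/3.6) = 88.1 − 21.13 = 66.97 dB.
chiller: 84.4 − 20·log₁₀(45.8/3.6) = 84.4 − 22.09 = 62.31 dB.
Σ 10^(L/10) = 2.372e+07 → L_total = 10·log₁₀(2.372e+07) = 73.75 dB.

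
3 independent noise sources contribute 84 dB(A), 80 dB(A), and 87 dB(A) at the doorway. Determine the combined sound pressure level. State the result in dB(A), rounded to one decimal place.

89.3 dB(A)

For uncorrelated sources the intensities add, so convert each level to linear form, sum, and take 10·log₁₀ of the total.
Σ 10^(L/10) = 10^(84/10) + 10^(80/10) + 10^(87/10) = 8.524e+08.
L_total = 10·log₁₀(8.524e+08) = 89.31 dB(A).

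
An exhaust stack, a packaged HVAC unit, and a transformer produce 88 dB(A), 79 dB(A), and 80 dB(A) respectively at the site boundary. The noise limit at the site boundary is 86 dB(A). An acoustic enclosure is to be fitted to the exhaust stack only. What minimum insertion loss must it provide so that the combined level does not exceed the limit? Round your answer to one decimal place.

The untreated sources together contribute 10^(79/10) + 10^(80/10) = 1.794e+08, i.e. 82.54 dB(A).
The limit corresponds to 10^(86/10) = 3.981e+08; subtracting the fixed part leaves 2.187e+08 for the exhaust stack, i.e. 83.40 dB(A).
So the exhaust stack must be reduced from 88 to 83.40 dB(A): IL = 4.60 dB.

4.6 dB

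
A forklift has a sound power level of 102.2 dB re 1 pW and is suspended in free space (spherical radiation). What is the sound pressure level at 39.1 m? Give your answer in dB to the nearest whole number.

59 dB

Free-field spherical radiation: L_p = L_w − 10·log₁₀(4π·r²), r = 39.1 m.
4π·r² = 1.921e+04 m², 10·log₁₀ of that is 42.836 dB.
L_p = 102.2 − 42.836 = 59.36 dB.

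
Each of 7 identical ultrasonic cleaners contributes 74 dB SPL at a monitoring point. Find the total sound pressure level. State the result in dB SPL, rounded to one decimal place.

L_total = L₁ + 10·log₁₀ N for N identical incoherent sources.
L_total = 74 + 10·log₁₀(7) = 74 + 8.451 = 82.45 dB SPL.

82.5 dB SPL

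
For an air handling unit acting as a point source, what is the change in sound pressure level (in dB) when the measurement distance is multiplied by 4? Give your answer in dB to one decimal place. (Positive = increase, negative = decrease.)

With spherical spreading the level changes by −20·log₁₀(r₂/r₁).
ΔL = −20·log₁₀(4) = -12.04 dB.

-12.0 dB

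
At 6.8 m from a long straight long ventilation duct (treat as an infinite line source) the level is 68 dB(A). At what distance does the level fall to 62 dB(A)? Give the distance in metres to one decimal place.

The 6.0 dB drop corresponds to a distance ratio of 10^(6.0/10) for a line source.
r₂ = 6.8·10^((68−62)/10) = 6.8·10^(6.0/10) = 27.07 m.

27.1 m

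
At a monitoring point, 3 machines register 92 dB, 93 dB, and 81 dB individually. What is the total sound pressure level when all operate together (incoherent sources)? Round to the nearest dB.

96 dB

Incoherent sources combine by intensity addition: L_total = 10·log₁₀(Σ 10^(L_i/10)).
Σ 10^(L/10) = 10^(92/10) + 10^(93/10) + 10^(81/10) = 3.706e+09.
L_total = 10·log₁₀(3.706e+09) = 95.69 dB.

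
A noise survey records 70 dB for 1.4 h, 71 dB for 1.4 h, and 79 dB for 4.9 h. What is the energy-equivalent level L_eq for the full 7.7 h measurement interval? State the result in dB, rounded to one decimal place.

The energy average is taken in the linear domain: L_eq = 10·log₁₀[(Σ tᵢ·10^(Lᵢ/10))/T], T = 7.7 h.
Σ tᵢ·10^(Lᵢ/10) = 1.4·10^(70/10) + 1.4·10^(71/10) + 4.9·10^(79/10) = 4.208e+08.
L_eq = 10·log₁₀(4.208e+08/7.7) = 77.38 dB.

77.4 dB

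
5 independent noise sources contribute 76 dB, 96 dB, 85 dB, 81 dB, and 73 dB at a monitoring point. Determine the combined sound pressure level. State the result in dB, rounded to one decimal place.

Incoherent sources combine by intensity addition: L_total = 10·log₁₀(Σ 10^(L_i/10)).
Σ 10^(L/10) = 10^(76/10) + 10^(96/10) + 10^(85/10) + 10^(81/10) + 10^(73/10) = 4.483e+09.
L_total = 10·log₁₀(4.483e+09) = 96.52 dB.

96.5 dB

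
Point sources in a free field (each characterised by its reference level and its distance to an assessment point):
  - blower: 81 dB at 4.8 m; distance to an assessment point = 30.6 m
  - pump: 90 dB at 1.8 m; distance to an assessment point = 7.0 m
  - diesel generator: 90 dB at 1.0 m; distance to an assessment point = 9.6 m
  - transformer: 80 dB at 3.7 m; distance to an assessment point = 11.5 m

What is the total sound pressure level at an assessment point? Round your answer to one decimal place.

First find each source's level at the receiver (point-source: −20·log₁₀(r/r_ref)), then combine on an intensity basis.
blower: 81 − 20·log₁₀(30.6/4.8) = 81 − 16.09 = 64.91 dB.
pump: 90 − 20·log₁₀(7.0/1.8) = 90 − 11.80 = 78.20 dB.
diesel generator: 90 − 20·log₁₀(9.6/1.0) = 90 − 19.65 = 70.35 dB.
transformer: 80 − 20·log₁₀(11.5/3.7) = 80 − 9.85 = 70.15 dB.
Σ 10^(L/10) = 9.042e+07 → L_total = 10·log₁₀(9.042e+07) = 79.56 dB.

79.6 dB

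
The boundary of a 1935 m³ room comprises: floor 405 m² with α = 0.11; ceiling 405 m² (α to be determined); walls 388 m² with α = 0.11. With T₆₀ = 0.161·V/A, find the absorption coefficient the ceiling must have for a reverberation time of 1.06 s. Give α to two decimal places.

0.51

A = 0.161·V/T₆₀ = 0.161·1935/1.06 = 293.90 m² sabins.
Absorption from the other surfaces = 405·0.11 + 388·0.11 = 87.23 m², so the ceiling must supply 206.67 m² over 405 m².
α = 206.67/405 = 0.510.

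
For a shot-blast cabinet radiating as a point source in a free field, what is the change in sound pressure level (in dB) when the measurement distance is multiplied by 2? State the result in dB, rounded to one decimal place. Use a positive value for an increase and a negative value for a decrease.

-6.0 dB

Point-source spreading: ΔL = −20·log₁₀(r₂/r₁).
ΔL = −20·log₁₀(2) = -6.02 dB.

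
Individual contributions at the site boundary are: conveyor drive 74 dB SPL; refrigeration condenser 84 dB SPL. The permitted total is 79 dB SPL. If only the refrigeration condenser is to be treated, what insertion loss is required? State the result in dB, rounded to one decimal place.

6.7 dB

Everything except the refrigeration condenser sums to 10^(74/10) = 2.512e+07 in linear terms, 74.00 dB SPL.
The limit corresponds to 10^(79/10) = 7.943e+07; subtracting the fixed part leaves 5.431e+07 for the refrigeration condenser, i.e. 77.35 dB SPL.
Required insertion loss = 84 − 77.35 = 6.65 dB.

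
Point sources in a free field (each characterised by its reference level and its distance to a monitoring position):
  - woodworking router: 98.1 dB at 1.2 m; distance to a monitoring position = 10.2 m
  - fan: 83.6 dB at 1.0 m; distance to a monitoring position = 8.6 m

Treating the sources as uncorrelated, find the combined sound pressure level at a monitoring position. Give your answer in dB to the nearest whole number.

80 dB

Apply inverse-square spreading to bring every level to the receiver, then sum 10^(L/10).
woodworking router: 98.1 − 20·log₁₀(10.2/1.2) = 98.1 − 18.59 = 79.51 dB.
fan: 83.6 − 20·log₁₀(8.6/1.0) = 83.6 − 18.69 = 64.91 dB.
Σ 10^(L/10) = 9.246e+07 → L_total = 10·log₁₀(9.246e+07) = 79.66 dB.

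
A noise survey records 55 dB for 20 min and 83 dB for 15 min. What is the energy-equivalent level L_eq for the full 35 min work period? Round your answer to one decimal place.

L_eq = 10·log₁₀[(1/T)·Σ tᵢ·10^(Lᵢ/10)] with T = 35 min.
Σ tᵢ·10^(Lᵢ/10) = 20·10^(55/10) + 15·10^(83/10) = 2.999e+09.
L_eq = 10·log₁₀(2.999e+09/35) = 79.33 dB.

79.3 dB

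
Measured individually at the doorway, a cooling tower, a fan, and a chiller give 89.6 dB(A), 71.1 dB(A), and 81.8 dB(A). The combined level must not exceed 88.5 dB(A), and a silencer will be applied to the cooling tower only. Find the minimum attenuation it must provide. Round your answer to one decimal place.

Everything except the cooling tower sums to 10^(71.1/10) + 10^(81.8/10) = 1.642e+08 in linear terms, 82.15 dB(A).
The limit corresponds to 10^(88.5/10) = 7.079e+08; subtracting the fixed part leaves 5.437e+08 for the cooling tower, i.e. 87.35 dB(A).
So the cooling tower must be reduced from 89.6 to 87.35 dB(A): IL = 2.25 dB.

2.2 dB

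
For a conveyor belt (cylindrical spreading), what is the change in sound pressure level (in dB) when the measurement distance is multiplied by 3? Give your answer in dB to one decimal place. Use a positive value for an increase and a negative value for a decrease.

-4.8 dB

A line source loses 3 dB per doubling of distance; generally ΔL = −10·log₁₀(r₂/r₁).
ΔL = −10·log₁₀(3) = -4.77 dB.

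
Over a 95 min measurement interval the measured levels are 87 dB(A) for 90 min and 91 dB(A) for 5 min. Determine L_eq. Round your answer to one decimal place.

87.3 dB(A)

L_eq = 10·log₁₀[(1/T)·Σ tᵢ·10^(Lᵢ/10)] with T = 95 min.
Σ tᵢ·10^(Lᵢ/10) = 90·10^(87/10) + 5·10^(91/10) = 5.140e+10.
L_eq = 10·log₁₀(5.140e+10/95) = 87.33 dB(A).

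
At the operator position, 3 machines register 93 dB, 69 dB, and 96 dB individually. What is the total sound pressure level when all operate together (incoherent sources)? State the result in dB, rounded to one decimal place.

97.8 dB

For uncorrelated sources the intensities add, so convert each level to linear form, sum, and take 10·log₁₀ of the total.
Σ 10^(L/10) = 10^(93/10) + 10^(69/10) + 10^(96/10) = 5.984e+09.
L_total = 10·log₁₀(5.984e+09) = 97.77 dB.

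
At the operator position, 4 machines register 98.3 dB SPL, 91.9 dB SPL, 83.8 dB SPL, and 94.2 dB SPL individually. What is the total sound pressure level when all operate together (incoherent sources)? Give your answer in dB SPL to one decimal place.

100.5 dB SPL

Incoherent sources combine by intensity addition: L_total = 10·log₁₀(Σ 10^(L_i/10)).
Σ 10^(L/10) = 10^(98.3/10) + 10^(91.9/10) + 10^(83.8/10) + 10^(94.2/10) = 1.118e+10.
L_total = 10·log₁₀(1.118e+10) = 100.48 dB SPL.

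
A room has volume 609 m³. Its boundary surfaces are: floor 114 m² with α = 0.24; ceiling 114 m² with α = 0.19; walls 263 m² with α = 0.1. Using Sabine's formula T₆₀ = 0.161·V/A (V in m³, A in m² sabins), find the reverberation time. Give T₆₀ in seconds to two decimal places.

Total absorption A = 114·0.24 + 114·0.19 + 263·0.1 = 75.32 m² sabins.
T₆₀ = 0.161·V/A = 0.161·609/75.32 = 1.302 s.

1.30 s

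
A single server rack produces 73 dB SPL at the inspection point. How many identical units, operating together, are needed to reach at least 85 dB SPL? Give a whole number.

N identical sources give L₁ + 10·log₁₀ N, so require 10·log₁₀ N ≥ 85 − 73 = 12.0 dB.
N ≥ 10^(12.0/10) = 15.849, so N = 16.

16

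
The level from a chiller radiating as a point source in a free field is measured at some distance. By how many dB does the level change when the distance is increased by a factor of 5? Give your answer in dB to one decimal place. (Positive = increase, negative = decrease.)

-14.0 dB

Point-source spreading: ΔL = −20·log₁₀(r₂/r₁).
ΔL = −20·log₁₀(5) = -13.98 dB.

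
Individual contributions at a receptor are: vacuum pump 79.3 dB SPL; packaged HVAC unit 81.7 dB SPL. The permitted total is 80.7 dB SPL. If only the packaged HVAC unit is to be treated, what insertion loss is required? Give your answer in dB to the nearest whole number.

Fixed contribution from the other source: Σ 10^(L/10) = 10^(79.3/10) = 8.511e+07 (79.30 dB SPL).
The limit corresponds to 10^(80.7/10) = 1.175e+08; subtracting the fixed part leaves 3.238e+07 for the packaged HVAC unit, i.e. 75.10 dB SPL.
Required insertion loss = 81.7 − 75.10 = 6.60 dB.

7 dB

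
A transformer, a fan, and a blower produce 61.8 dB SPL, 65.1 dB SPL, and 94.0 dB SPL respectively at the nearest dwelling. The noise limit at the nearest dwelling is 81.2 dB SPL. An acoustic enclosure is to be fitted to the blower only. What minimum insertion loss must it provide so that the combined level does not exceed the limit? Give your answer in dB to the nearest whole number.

13 dB

Fixed contribution from the other sources: Σ 10^(L/10) = 10^(61.8/10) + 10^(65.1/10) = 4.749e+06 (66.77 dB SPL).
To meet 81.2 dB SPL overall, the treated blower may contribute at most 10^(81.2/10) − 4.749e+06 = 1.271e+08, i.e. 81.04 dB SPL.
So the blower must be reduced from 94.0 to 81.04 dB SPL: IL = 12.96 dB.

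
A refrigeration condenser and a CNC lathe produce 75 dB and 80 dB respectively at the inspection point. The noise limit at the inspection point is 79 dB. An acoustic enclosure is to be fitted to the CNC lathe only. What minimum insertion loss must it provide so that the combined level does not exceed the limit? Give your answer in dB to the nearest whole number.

Fixed contribution from the other source: Σ 10^(L/10) = 10^(75/10) = 3.162e+07 (75.00 dB).
The limit corresponds to 10^(79/10) = 7.943e+07; subtracting the fixed part leaves 4.781e+07 for the CNC lathe, i.e. 76.80 dB.
Required insertion loss = 80 − 76.80 = 3.20 dB.

3 dB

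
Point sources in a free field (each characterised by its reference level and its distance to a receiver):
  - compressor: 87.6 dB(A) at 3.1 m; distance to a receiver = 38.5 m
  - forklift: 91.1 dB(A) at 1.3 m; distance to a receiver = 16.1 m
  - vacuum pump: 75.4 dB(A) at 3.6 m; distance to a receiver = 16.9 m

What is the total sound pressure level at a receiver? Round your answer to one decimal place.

Apply inverse-square spreading to bring every level to the receiver, then sum 10^(L/10).
compressor: 87.6 − 20·log₁₀(38.5/3.1) = 87.6 − 21.88 = 65.72 dB(A).
forklift: 91.1 − 20·log₁₀(16.1/1.3) = 91.1 − 21.86 = 69.24 dB(A).
vacuum pump: 75.4 − 20·log₁₀(16.9/3.6) = 75.4 − 13.43 = 61.97 dB(A).
Σ 10^(L/10) = 1.370e+07 → L_total = 10·log₁₀(1.370e+07) = 71.37 dB(A).

71.4 dB(A)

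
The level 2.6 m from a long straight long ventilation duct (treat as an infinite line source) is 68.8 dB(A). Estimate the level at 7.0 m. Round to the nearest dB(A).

64 dB(A)

Line-source attenuation: ΔL = 10·log₁₀(r₂/r₁) = 10·log₁₀(7.0/2.6) = 4.301 dB.
L₂ = 68.8 − 10·log₁₀(7.0/2.6) = 68.8 − 4.301 = 64.50 dB(A).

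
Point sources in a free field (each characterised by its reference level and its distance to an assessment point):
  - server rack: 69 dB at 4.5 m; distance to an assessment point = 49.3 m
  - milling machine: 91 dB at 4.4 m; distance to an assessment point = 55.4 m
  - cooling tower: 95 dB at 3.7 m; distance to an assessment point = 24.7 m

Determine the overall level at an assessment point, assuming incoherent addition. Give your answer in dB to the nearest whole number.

First find each source's level at the receiver (point-source: −20·log₁₀(r/r_ref)), then combine on an intensity basis.
server rack: 69 − 20·log₁₀(49.3/4.5) = 69 − 20.79 = 48.21 dB.
milling machine: 91 − 20·log₁₀(55.4/4.4) = 91 − 22.00 = 69.00 dB.
cooling tower: 95 − 20·log₁₀(24.7/3.7) = 95 − 16.49 = 78.51 dB.
Σ 10^(L/10) = 7.897e+07 → L_total = 10·log₁₀(7.897e+07) = 78.97 dB.

79 dB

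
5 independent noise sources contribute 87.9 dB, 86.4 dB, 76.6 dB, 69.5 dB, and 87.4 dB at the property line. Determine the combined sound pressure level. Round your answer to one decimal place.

92.2 dB

For uncorrelated sources the intensities add, so convert each level to linear form, sum, and take 10·log₁₀ of the total.
Σ 10^(L/10) = 10^(87.9/10) + 10^(86.4/10) + 10^(76.6/10) + 10^(69.5/10) + 10^(87.4/10) = 1.657e+09.
L_total = 10·log₁₀(1.657e+09) = 92.19 dB.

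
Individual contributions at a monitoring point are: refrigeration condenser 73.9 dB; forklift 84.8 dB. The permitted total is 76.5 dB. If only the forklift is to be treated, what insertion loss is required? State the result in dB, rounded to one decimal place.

11.8 dB

The untreated sources together contribute 10^(73.9/10) = 2.455e+07, i.e. 73.90 dB.
The limit corresponds to 10^(76.5/10) = 4.467e+07; subtracting the fixed part leaves 2.012e+07 for the forklift, i.e. 73.04 dB.
Required insertion loss = 84.8 − 73.04 = 11.76 dB.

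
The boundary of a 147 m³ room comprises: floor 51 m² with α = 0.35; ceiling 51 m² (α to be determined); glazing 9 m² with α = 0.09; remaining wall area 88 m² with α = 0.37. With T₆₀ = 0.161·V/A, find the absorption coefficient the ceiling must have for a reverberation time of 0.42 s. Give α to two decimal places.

Required total absorption A = 0.161·147/0.42 = 56.35 m².
Absorption from the other surfaces = 51·0.35 + 9·0.09 + 88·0.37 = 51.22 m², so the ceiling must supply 5.13 m² over 51 m².
α = 5.13/51 = 0.101.

0.10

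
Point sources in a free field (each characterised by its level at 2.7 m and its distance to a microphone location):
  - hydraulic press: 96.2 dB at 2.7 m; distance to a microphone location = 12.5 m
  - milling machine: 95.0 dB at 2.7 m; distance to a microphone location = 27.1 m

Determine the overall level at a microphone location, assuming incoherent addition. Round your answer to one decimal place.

First find each source's level at the receiver (point-source: −20·log₁₀(r/r_ref)), then combine on an intensity basis.
hydraulic press: 96.2 − 20·log₁₀(12.5/2.7) = 96.2 − 13.31 = 82.89 dB.
milling machine: 95.0 − 20·log₁₀(27.1/2.7) = 95.0 − 20.03 = 74.97 dB.
Σ 10^(L/10) = 2.259e+08 → L_total = 10·log₁₀(2.259e+08) = 83.54 dB.

83.5 dB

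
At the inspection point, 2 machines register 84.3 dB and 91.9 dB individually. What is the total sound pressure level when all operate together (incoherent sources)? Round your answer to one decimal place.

92.6 dB

For uncorrelated sources the intensities add, so convert each level to linear form, sum, and take 10·log₁₀ of the total.
Σ 10^(L/10) = 10^(84.3/10) + 10^(91.9/10) = 1.818e+09.
L_total = 10·log₁₀(1.818e+09) = 92.60 dB.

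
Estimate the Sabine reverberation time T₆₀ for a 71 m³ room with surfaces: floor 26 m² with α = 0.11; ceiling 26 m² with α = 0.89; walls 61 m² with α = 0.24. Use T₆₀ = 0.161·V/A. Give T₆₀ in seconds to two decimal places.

Total absorption A = 26·0.11 + 26·0.89 + 61·0.24 = 40.64 m² sabins.
T₆₀ = 0.161·V/A = 0.161·71/40.64 = 0.281 s.

0.28 s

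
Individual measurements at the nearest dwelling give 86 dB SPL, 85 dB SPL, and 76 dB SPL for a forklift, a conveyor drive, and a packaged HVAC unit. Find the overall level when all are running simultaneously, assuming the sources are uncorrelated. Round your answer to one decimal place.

For uncorrelated sources the intensities add, so convert each level to linear form, sum, and take 10·log₁₀ of the total.
Σ 10^(L/10) = 10^(86/10) + 10^(85/10) + 10^(76/10) = 7.541e+08.
L_total = 10·log₁₀(7.541e+08) = 88.77 dB SPL.

88.8 dB SPL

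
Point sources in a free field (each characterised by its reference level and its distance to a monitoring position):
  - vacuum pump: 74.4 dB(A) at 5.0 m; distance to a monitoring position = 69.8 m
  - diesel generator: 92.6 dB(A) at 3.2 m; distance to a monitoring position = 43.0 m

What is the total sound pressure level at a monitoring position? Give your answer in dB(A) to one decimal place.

70.1 dB(A)

First find each source's level at the receiver (point-source: −20·log₁₀(r/r_ref)), then combine on an intensity basis.
vacuum pump: 74.4 − 20·log₁₀(69.8/5.0) = 74.4 − 22.90 = 51.50 dB(A).
diesel generator: 92.6 − 20·log₁₀(43.0/3.2) = 92.6 − 22.57 = 70.03 dB(A).
Σ 10^(L/10) = 1.022e+07 → L_total = 10·log₁₀(1.022e+07) = 70.09 dB(A).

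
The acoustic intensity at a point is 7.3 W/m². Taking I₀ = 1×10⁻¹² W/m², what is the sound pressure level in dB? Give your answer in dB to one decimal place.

128.6 dB

L = 10·log₁₀(I/I₀) = 10·log₁₀(7.3/10⁻¹²) = 10·log₁₀(7.3×10^12).
L = 10·(0.8633 + 12) = 128.63 dB.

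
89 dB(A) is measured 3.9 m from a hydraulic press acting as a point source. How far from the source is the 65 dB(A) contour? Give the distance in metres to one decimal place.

For a point source L₁ − L₂ = 20·log₁₀(r₂/r₁), so r₂ = r₁·10^((L₁−L₂)/20).
r₂ = 3.9·10^((89−65)/20) = 3.9·10^(24.0/20) = 61.81 m.

61.8 m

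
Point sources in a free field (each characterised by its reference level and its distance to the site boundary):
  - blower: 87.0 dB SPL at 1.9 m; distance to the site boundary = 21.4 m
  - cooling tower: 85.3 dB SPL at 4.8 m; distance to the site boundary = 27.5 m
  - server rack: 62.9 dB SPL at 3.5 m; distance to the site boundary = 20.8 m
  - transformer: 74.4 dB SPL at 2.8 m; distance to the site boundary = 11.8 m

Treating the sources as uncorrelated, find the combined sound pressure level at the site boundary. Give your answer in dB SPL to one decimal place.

First find each source's level at the receiver (point-source: −20·log₁₀(r/r_ref)), then combine on an intensity basis.
blower: 87.0 − 20·log₁₀(21.4/1.9) = 87.0 − 21.03 = 65.97 dB SPL.
cooling tower: 85.3 − 20·log₁₀(27.5/4.8) = 85.3 − 15.16 = 70.14 dB SPL.
server rack: 62.9 − 20·log₁₀(20.8/3.5) = 62.9 − 15.48 = 47.42 dB SPL.
transformer: 74.4 − 20·log₁₀(11.8/2.8) = 74.4 − 12.49 = 61.91 dB SPL.
Σ 10^(L/10) = 1.588e+07 → L_total = 10·log₁₀(1.588e+07) = 72.01 dB SPL.

72.0 dB SPL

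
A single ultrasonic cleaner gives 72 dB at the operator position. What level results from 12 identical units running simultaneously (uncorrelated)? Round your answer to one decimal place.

82.8 dB

With 12 equal, uncorrelated contributions the intensity is 12× that of one unit, giving a rise of 10·log₁₀ 12.
L_total = 72 + 10·log₁₀(12) = 72 + 10.792 = 82.79 dB.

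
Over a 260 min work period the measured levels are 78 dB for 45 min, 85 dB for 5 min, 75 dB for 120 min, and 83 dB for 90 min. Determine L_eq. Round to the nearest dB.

80 dB

Weight each interval's intensity by its duration and average over T = 260 min:
Σ tᵢ·10^(Lᵢ/10) = 45·10^(78/10) + 5·10^(85/10) + 120·10^(75/10) + 90·10^(83/10) = 2.617e+10.
L_eq = 10·log₁₀(2.617e+10/260) = 80.03 dB.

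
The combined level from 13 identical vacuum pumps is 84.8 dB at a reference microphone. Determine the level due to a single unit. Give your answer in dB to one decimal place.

73.7 dB

Dividing the total intensity by 13 lowers the level by 10·log₁₀ 13 = 11.139 dB: L₁ = 84.8 − 11.139.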